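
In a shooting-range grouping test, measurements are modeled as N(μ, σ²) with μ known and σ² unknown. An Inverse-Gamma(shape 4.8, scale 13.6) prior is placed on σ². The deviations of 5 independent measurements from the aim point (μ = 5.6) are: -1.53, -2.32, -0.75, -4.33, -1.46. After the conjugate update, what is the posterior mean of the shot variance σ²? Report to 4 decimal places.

4.4735

With known mean μ and an Inverse-Gamma(α, β) prior on σ², the Normal likelihood is conjugate: posterior is Inv-Gamma(α + n/2, β + Σ(xᵢ−μ)²/2).
Σ(xᵢ−μ)² = (-1.53)² + (-2.32)² + (-0.75)² + (-4.33)² + (-1.46)² = 29.1663.
Posterior: Inv-Gamma(4.8 + 5/2, 13.6 + 29.1663/2) = Inv-Gamma(7.30, 28.18315).
E[σ²|data] = β/(α−1) = 28.18315/6.30 = 4.4735.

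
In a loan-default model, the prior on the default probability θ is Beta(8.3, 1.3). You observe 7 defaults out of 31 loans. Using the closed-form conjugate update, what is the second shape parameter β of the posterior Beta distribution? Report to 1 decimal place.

The Beta prior is conjugate to a Binomial/Bernoulli likelihood; the update adds successes to α and failures to β.
Posterior: Beta(α+k, β+n−k) = Beta(8.3+7, 1.3+24) = Beta(15.3, 25.3).
Posterior β = 25.3.

25.3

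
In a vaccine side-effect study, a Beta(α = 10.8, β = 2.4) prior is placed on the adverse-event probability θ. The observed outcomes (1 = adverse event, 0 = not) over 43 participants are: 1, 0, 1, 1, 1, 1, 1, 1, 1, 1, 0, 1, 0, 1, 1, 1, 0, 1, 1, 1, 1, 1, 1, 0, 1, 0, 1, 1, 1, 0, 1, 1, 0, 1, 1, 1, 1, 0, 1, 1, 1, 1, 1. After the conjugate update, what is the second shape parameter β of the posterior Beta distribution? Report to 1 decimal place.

11.4

The Beta prior is conjugate to a Binomial/Bernoulli likelihood; the update adds successes to α and failures to β.
Posterior: Beta(α+k, β+n−k) = Beta(10.8+34, 2.4+9) = Beta(44.8, 11.4).
Posterior β = 11.4.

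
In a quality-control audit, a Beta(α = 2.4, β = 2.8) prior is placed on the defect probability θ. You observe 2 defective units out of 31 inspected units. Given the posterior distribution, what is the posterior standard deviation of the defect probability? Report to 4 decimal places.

The Beta prior is conjugate to a Binomial/Bernoulli likelihood; the update adds successes to α and failures to β.
Posterior: Beta(α+k, β+n−k) = Beta(2.4+2, 2.8+29) = Beta(4.4, 31.8).
Var = αβ/((α+β)²(α+β+1)) = 4.4·31.8/(36.2²·37.2) = 0.00287025; SD = √0.00287025 = 0.0536.

0.0536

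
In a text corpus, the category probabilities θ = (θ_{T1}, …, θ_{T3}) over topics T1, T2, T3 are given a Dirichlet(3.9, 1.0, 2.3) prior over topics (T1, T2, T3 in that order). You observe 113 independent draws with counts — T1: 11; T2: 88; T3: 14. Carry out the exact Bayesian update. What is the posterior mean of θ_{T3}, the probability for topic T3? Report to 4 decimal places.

0.1356

The Dirichlet prior is conjugate to the Multinomial likelihood: each posterior αⱼ = prior αⱼ + observed count nⱼ.
Posterior concentration: (14.9, 89.0, 16.3), total = 120.2.
E[θ_{T3}|data] = α_{T3}/Σα = 16.3/120.2 = 0.1356.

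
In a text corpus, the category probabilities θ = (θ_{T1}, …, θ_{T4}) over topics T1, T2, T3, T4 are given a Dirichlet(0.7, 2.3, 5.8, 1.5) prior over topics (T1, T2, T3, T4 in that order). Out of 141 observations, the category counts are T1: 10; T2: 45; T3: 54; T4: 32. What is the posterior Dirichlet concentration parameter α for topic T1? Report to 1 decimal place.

10.7

The Dirichlet prior is conjugate to the Multinomial likelihood: each posterior αⱼ = prior αⱼ + observed count nⱼ.
Posterior concentration: (10.7, 47.3, 59.8, 33.5), total = 151.3.
α_{T1} = 0.7 + 10 = 10.7.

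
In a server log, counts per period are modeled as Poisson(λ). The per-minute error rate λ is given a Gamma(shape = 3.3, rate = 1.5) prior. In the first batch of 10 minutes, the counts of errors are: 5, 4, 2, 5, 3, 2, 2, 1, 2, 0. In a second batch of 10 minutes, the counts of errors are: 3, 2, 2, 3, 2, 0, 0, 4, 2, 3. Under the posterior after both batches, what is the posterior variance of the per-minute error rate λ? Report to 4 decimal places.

0.1088

With a Gamma(shape α, rate β) prior, the Poisson likelihood is conjugate: the posterior is Gamma(α + ΣXᵢ, β + n).
Batch 1: sum of counts S = 26 over n = 10 minutes.
After batch 1: Gamma(α+S, β+n) = Gamma(3.3+26, 1.5+10) = Gamma(29.3, 11.5).
Batch 2: sum of counts S = 21 over n = 10 minutes.
After batch 2: Gamma(α+S, β+n) = Gamma(29.3+21, 11.5+10) = Gamma(50.3, 21.5).
Var = α/β² = 50.3/21.5² = 0.1088.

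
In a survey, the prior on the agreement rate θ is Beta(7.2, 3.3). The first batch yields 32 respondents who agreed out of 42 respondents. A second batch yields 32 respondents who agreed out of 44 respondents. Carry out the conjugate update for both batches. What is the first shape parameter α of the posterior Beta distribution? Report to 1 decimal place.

71.2

The Beta prior is conjugate to a Binomial/Bernoulli likelihood; the update adds successes to α and failures to β.
After batch 1: Beta(7.2+32, 3.3+10) = Beta(39.2, 13.3).
After batch 2: Beta(39.2+32, 13.3+12) = Beta(71.2, 25.3).
Posterior α = 71.2.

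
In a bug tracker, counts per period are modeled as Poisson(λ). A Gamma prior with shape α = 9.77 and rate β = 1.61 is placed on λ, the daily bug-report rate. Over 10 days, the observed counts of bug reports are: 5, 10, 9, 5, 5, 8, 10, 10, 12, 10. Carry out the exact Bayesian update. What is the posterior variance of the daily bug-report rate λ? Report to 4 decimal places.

0.6957

With a Gamma(shape α, rate β) prior, the Poisson likelihood is conjugate: the posterior is Gamma(α + ΣXᵢ, β + n).
Sum of counts S = 84 over n = 10 days.
Posterior: Gamma(α+S, β+n) = Gamma(9.77+84, 1.61+10) = Gamma(93.77, 11.61).
Var = α/β² = 93.77/11.61² = 0.6957.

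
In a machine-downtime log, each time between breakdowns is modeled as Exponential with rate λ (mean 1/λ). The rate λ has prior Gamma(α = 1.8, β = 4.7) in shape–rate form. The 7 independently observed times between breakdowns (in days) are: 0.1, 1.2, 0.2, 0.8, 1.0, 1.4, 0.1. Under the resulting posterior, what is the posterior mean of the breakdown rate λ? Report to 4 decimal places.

With a Gamma(shape α, rate β) prior on the exponential rate λ, the posterior after n observations with total T = Σxᵢ is Gamma(α+n, β+T).
Sum of observations T = 4.8 days; n = 7.
Posterior: Gamma(1.8+7, 4.7+4.8) = Gamma(8.8, 9.5).
Posterior mean of λ = α/β = 8.8/9.5 = 0.9263.

0.9263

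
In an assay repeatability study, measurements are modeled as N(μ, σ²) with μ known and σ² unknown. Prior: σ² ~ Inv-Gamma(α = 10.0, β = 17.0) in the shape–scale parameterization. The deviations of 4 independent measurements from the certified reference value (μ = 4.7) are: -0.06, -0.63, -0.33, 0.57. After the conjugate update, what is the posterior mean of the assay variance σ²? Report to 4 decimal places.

With known mean μ and an Inverse-Gamma(α, β) prior on σ², the Normal likelihood is conjugate: posterior is Inv-Gamma(α + n/2, β + Σ(xᵢ−μ)²/2).
Σ(xᵢ−μ)² = (-0.06)² + (-0.63)² + (-0.33)² + (0.57)² = 0.8343.
Posterior: Inv-Gamma(10.0 + 4/2, 17.0 + 0.8343/2) = Inv-Gamma(12.00, 17.41715).
E[σ²|data] = β/(α−1) = 17.41715/11.00 = 1.5834.

1.5834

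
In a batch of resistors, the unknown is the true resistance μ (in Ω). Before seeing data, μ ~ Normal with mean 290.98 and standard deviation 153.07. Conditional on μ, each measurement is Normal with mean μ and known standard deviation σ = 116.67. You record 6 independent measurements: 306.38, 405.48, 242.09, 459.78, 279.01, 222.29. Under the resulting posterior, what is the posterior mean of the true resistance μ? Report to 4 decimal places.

For Normal data with known variance σ², a Normal(μ₀, σ₀²) prior on μ is conjugate. Posterior precision = 1/σ₀² + n/σ²; posterior mean is the precision-weighted average of μ₀ and x̄.
Σxᵢ = 306.38 + 405.48 + 242.09 + 459.78 + 279.01 + 222.29 = 1915.03, so n·x̄ = 1915.03.
σ₀² = 153.07² = 23430.4249, σ² = 116.67² = 13611.8889; σ² + n·σ₀² = 13611.8889 + 6·23430.4249 = 154194.4383.
Posterior mean = (μ₀/σ₀² + n·x̄/σ²)/(1/σ₀² + n/σ²) = (σ²·μ₀ + σ₀²·n·x̄)/(σ² + n·σ₀²) = (13611.8889·290.98 + 23430.4249·1915.03)/154194.4383 = 48830754.028369/154194.4383 = 316.6830.

316.6830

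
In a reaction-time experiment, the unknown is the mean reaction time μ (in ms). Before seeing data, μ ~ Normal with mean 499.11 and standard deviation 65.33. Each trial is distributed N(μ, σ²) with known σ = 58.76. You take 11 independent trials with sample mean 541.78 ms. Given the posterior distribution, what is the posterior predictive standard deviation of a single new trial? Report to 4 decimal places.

61.1974

For Normal data with known variance σ², a Normal(μ₀, σ₀²) prior on μ is conjugate. Posterior precision = 1/σ₀² + n/σ²; posterior mean is the precision-weighted average of μ₀ and x̄.
σ₀² = 65.33² = 4268.0089, σ² = 58.76² = 3452.7376; σ² + n·σ₀² = 3452.7376 + 11·4268.0089 = 50400.8355.
Posterior precision = 1/σ₀² + n/σ² = 1/4268.0089 + 11/3452.7376 = (σ² + n·σ₀²)/(σ₀²σ²) = 50400.8355/(4268.0089·3452.7376); posterior variance σₙ² = σ₀²σ²/(σ² + n·σ₀²) = 4268.0089·3452.7376/50400.8355 = 292.382352.
Predictive variance for one new observation = σₙ² + σ² = 4268.0089·3452.7376/50400.8355 + 3452.7376 = σ²·(σ₀² + 50400.8355)/50400.8355 = 3452.7376·54668.8444/50400.8355 = 3745.119952; SD = √(3452.7376·54668.8444/50400.8355) = 61.1974.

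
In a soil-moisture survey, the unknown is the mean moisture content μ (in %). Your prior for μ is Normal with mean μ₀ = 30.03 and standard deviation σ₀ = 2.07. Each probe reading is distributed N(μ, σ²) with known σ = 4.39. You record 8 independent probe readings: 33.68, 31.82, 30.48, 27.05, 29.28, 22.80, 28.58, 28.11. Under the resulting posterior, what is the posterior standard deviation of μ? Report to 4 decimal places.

1.2418

For Normal data with known variance σ², a Normal(μ₀, σ₀²) prior on μ is conjugate. Posterior precision = 1/σ₀² + n/σ²; posterior mean is the precision-weighted average of μ₀ and x̄.
σ₀² = 2.07² = 4.2849, σ² = 4.39² = 19.2721; σ² + n·σ₀² = 19.2721 + 8·4.2849 = 53.5513.
Posterior precision = 1/σ₀² + n/σ² = 1/4.2849 + 8/19.2721 = (σ² + n·σ₀²)/(σ₀²σ²) = 53.5513/(4.2849·19.2721); posterior variance σₙ² = σ₀²σ²/(σ² + n·σ₀²) = 4.2849·19.2721/53.5513 = 1.542054.
Posterior SD = √σₙ² = √(4.2849·19.2721/53.5513) = 1.2418.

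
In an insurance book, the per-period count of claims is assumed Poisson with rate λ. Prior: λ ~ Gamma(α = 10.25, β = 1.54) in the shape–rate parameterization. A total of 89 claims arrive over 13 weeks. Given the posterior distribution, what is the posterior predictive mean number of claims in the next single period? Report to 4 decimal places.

6.8260

With a Gamma(shape α, rate β) prior, the Poisson likelihood is conjugate: the posterior is Gamma(α + ΣXᵢ, β + n).
Posterior: Gamma(α+S, β+n) = Gamma(10.25+89, 1.54+13) = Gamma(99.25, 14.54).
The predictive distribution for one future period is NegBinom with mean α/β = 6.8260.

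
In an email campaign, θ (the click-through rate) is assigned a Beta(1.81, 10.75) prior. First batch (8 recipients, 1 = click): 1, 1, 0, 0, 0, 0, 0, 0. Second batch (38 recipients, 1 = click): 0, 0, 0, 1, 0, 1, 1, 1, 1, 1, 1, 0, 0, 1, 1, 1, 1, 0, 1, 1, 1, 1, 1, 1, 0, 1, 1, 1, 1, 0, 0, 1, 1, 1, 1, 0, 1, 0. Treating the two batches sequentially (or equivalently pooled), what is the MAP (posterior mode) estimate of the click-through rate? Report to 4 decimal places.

0.5094

The Beta prior is conjugate to a Binomial/Bernoulli likelihood; the update adds successes to α and failures to β.
After batch 1: Beta(1.81+2, 10.75+6) = Beta(3.81, 16.75).
After batch 2: Beta(3.81+26, 16.75+12) = Beta(29.81, 28.75).
Mode of Beta(a,b) for a,b>1 is (a−1)/(a+b−2) = 28.81/56.56 = 0.5094.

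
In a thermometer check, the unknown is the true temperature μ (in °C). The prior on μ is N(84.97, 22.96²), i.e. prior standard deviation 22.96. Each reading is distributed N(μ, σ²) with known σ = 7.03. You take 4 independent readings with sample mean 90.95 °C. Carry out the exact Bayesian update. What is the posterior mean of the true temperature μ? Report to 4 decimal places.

90.8131

For Normal data with known variance σ², a Normal(μ₀, σ₀²) prior on μ is conjugate. Posterior precision = 1/σ₀² + n/σ²; posterior mean is the precision-weighted average of μ₀ and x̄.
n·x̄ = 4·90.95 = 363.8.
σ₀² = 22.96² = 527.1616, σ² = 7.03² = 49.4209; σ² + n·σ₀² = 49.4209 + 4·527.1616 = 2158.0673.
Posterior mean = (μ₀/σ₀² + n·x̄/σ²)/(1/σ₀² + n/σ²) = (σ²·μ₀ + σ₀²·n·x̄)/(σ² + n·σ₀²) = (49.4209·84.97 + 527.1616·363.8)/2158.0673 = 195980.683953/2158.0673 = 90.8131.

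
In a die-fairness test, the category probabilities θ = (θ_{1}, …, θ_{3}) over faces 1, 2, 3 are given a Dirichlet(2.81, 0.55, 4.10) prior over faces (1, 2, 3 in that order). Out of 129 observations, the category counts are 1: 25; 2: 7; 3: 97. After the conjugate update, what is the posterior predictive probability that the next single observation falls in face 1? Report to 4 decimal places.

The Dirichlet prior is conjugate to the Multinomial likelihood: each posterior αⱼ = prior αⱼ + observed count nⱼ.
Posterior concentration: (27.81, 7.55, 101.10), total = 136.46.
P(next = 1 | data) = α_{1}/Σα = 0.2038.

0.2038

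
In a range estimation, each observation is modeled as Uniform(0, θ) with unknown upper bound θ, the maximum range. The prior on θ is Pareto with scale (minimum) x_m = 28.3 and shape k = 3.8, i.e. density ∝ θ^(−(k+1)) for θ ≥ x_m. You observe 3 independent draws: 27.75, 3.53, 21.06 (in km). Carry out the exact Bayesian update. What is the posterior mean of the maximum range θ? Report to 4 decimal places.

A Pareto(scale x_m, shape k) prior on the upper bound θ of Uniform(0, θ) is conjugate: posterior is Pareto(max(x_m, max xᵢ), k + n).
Sample maximum = 27.75; prior scale x_m = 28.3 → posterior scale = max = 28.30.
Posterior shape = 3.8 + 3 = 6.8.
E[θ|data] = k·x_m/(k−1) = 6.8·28.30/5.8 = 33.1793.

33.1793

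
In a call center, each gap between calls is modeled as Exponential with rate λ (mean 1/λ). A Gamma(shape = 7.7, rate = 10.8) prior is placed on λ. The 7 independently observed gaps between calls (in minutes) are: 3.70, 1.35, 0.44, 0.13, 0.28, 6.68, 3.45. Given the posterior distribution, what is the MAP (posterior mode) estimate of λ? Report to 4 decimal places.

With a Gamma(shape α, rate β) prior on the exponential rate λ, the posterior after n observations with total T = Σxᵢ is Gamma(α+n, β+T).
Sum of observations T = 16.03 minutes; n = 7.
Posterior: Gamma(7.7+7, 10.8+16.03) = Gamma(14.7, 26.83).
Mode = (α−1)/β = 0.5106.

0.5106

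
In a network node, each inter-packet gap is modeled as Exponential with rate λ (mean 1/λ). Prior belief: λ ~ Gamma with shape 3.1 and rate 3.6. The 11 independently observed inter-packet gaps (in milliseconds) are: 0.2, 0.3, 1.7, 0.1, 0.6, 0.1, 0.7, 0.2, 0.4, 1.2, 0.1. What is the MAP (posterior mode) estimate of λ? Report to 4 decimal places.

1.4239

With a Gamma(shape α, rate β) prior on the exponential rate λ, the posterior after n observations with total T = Σxᵢ is Gamma(α+n, β+T).
Sum of observations T = 5.6 milliseconds; n = 11.
Posterior: Gamma(3.1+11, 3.6+5.6) = Gamma(14.1, 9.2).
Mode = (α−1)/β = 1.4239.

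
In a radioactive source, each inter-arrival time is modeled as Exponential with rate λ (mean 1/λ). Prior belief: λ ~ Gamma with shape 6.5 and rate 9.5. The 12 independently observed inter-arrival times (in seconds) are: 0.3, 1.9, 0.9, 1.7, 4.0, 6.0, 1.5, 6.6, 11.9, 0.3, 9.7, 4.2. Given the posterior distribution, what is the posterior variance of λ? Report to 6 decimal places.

0.005406

With a Gamma(shape α, rate β) prior on the exponential rate λ, the posterior after n observations with total T = Σxᵢ is Gamma(α+n, β+T).
Sum of observations T = 49.0 seconds; n = 12.
Posterior: Gamma(6.5+12, 9.5+49.0) = Gamma(18.5, 58.5).
Var = α/β² = 0.005406.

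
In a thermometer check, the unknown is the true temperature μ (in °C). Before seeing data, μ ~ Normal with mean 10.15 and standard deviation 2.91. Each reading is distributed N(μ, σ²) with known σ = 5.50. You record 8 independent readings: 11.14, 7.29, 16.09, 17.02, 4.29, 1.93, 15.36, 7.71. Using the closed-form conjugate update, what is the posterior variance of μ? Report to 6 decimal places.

2.614017

For Normal data with known variance σ², a Normal(μ₀, σ₀²) prior on μ is conjugate. Posterior precision = 1/σ₀² + n/σ²; posterior mean is the precision-weighted average of μ₀ and x̄.
σ₀² = 2.91² = 8.4681, σ² = 5.50² = 30.25; σ² + n·σ₀² = 30.25 + 8·8.4681 = 97.9948.
Posterior precision = 1/σ₀² + n/σ² = 1/8.4681 + 8/30.25 = (σ² + n·σ₀²)/(σ₀²σ²) = 97.9948/(8.4681·30.25); posterior variance σₙ² = σ₀²σ²/(σ² + n·σ₀²) = 8.4681·30.25/97.9948 = 2.614017.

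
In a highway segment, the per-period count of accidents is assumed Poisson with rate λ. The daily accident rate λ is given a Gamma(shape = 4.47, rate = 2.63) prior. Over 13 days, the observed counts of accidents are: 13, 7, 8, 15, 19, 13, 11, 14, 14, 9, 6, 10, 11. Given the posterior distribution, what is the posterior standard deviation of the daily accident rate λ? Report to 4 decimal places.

With a Gamma(shape α, rate β) prior, the Poisson likelihood is conjugate: the posterior is Gamma(α + ΣXᵢ, β + n).
Sum of counts S = 150 over n = 13 days.
Posterior: Gamma(α+S, β+n) = Gamma(4.47+150, 2.63+13) = Gamma(154.47, 15.63).
SD = √α/β = √154.47/15.63 = 0.7952.

0.7952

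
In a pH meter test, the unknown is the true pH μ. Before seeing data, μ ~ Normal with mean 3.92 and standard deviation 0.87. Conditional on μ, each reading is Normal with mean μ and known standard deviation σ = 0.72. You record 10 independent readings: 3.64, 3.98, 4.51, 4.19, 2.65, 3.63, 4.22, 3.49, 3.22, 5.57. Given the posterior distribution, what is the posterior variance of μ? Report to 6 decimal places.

0.048517

For Normal data with known variance σ², a Normal(μ₀, σ₀²) prior on μ is conjugate. Posterior precision = 1/σ₀² + n/σ²; posterior mean is the precision-weighted average of μ₀ and x̄.
σ₀² = 0.87² = 0.7569, σ² = 0.72² = 0.5184; σ² + n·σ₀² = 0.5184 + 10·0.7569 = 8.0874.
Posterior precision = 1/σ₀² + n/σ² = 1/0.7569 + 10/0.5184 = (σ² + n·σ₀²)/(σ₀²σ²) = 8.0874/(0.7569·0.5184); posterior variance σₙ² = σ₀²σ²/(σ² + n·σ₀²) = 0.7569·0.5184/8.0874 = 0.048517.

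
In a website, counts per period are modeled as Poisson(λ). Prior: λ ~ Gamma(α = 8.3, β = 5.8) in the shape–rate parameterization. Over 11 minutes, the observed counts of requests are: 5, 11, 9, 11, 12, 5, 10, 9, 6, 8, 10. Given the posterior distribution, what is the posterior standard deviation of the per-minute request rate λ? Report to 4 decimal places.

With a Gamma(shape α, rate β) prior, the Poisson likelihood is conjugate: the posterior is Gamma(α + ΣXᵢ, β + n).
Sum of counts S = 96 over n = 11 minutes.
Posterior: Gamma(α+S, β+n) = Gamma(8.3+96, 5.8+11) = Gamma(104.3, 16.8).
SD = √α/β = √104.3/16.8 = 0.6079.

0.6079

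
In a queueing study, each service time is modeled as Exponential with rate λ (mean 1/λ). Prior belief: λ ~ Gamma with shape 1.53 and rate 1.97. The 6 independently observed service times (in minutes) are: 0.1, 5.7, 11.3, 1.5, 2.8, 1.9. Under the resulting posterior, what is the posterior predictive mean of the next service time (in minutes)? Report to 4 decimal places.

With a Gamma(shape α, rate β) prior on the exponential rate λ, the posterior after n observations with total T = Σxᵢ is Gamma(α+n, β+T).
Sum of observations T = 23.3 minutes; n = 6.
Posterior: Gamma(1.53+6, 1.97+23.3) = Gamma(7.53, 25.27).
The predictive distribution for the next observation is Lomax; its mean is β/(α−1) = 25.27/6.53 = 3.8698.

3.8698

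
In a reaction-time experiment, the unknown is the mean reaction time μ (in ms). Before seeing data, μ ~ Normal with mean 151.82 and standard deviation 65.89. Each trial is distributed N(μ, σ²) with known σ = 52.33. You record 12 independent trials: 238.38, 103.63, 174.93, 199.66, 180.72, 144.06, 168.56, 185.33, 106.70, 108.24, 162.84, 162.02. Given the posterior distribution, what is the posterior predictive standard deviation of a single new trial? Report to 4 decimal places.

For Normal data with known variance σ², a Normal(μ₀, σ₀²) prior on μ is conjugate. Posterior precision = 1/σ₀² + n/σ²; posterior mean is the precision-weighted average of μ₀ and x̄.
σ₀² = 65.89² = 4341.4921, σ² = 52.33² = 2738.4289; σ² + n·σ₀² = 2738.4289 + 12·4341.4921 = 54836.3341.
Posterior precision = 1/σ₀² + n/σ² = 1/4341.4921 + 12/2738.4289 = (σ² + n·σ₀²)/(σ₀²σ²) = 54836.3341/(4341.4921·2738.4289); posterior variance σₙ² = σ₀²σ²/(σ² + n·σ₀²) = 4341.4921·2738.4289/54836.3341 = 216.806386.
Predictive variance for one new observation = σₙ² + σ² = 4341.4921·2738.4289/54836.3341 + 2738.4289 = σ²·(σ₀² + 54836.3341)/54836.3341 = 2738.4289·59177.8262/54836.3341 = 2955.235286; SD = √(2738.4289·59177.8262/54836.3341) = 54.3621.

54.3621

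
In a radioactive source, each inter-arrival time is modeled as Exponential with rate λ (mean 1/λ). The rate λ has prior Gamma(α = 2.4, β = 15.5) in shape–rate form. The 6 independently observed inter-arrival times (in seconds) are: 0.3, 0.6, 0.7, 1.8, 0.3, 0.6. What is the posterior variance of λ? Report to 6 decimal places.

With a Gamma(shape α, rate β) prior on the exponential rate λ, the posterior after n observations with total T = Σxᵢ is Gamma(α+n, β+T).
Sum of observations T = 4.3 seconds; n = 6.
Posterior: Gamma(2.4+6, 15.5+4.3) = Gamma(8.4, 19.8).
Var = α/β² = 0.021426.

0.021426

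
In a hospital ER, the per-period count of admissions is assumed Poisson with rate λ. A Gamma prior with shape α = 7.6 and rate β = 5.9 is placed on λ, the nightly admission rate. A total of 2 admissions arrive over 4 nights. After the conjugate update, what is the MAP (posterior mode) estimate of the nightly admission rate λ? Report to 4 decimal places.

0.8687

With a Gamma(shape α, rate β) prior, the Poisson likelihood is conjugate: the posterior is Gamma(α + ΣXᵢ, β + n).
Posterior: Gamma(α+S, β+n) = Gamma(7.6+2, 5.9+4) = Gamma(9.6, 9.9).
Mode of Gamma(α,β) for α≥1 is (α−1)/β = 8.6/9.9 = 0.8687.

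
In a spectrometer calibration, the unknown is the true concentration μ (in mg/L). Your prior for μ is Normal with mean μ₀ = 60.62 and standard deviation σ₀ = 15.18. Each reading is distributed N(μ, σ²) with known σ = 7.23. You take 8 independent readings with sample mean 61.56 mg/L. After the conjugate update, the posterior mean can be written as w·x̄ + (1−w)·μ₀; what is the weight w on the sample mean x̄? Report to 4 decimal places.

For Normal data with known variance σ², a Normal(μ₀, σ₀²) prior on μ is conjugate. Posterior precision = 1/σ₀² + n/σ²; posterior mean is the precision-weighted average of μ₀ and x̄.
σ₀² = 15.18² = 230.4324, σ² = 7.23² = 52.2729. Prior precision 1/σ₀² = 1/230.4324; data precision n/σ² = 8/52.2729.
w = (n/σ²)/(1/σ₀² + n/σ²) = n·σ₀²/(σ² + n·σ₀²) = 8·230.4324/(52.2729 + 8·230.4324) = 1843.4592/1895.7321 = 0.9724.

0.9724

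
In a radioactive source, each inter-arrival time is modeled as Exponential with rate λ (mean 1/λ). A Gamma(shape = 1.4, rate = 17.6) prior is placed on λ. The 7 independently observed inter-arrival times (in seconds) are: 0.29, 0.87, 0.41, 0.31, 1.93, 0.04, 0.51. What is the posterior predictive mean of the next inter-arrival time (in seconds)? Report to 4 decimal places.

2.9676

With a Gamma(shape α, rate β) prior on the exponential rate λ, the posterior after n observations with total T = Σxᵢ is Gamma(α+n, β+T).
Sum of observations T = 4.36 seconds; n = 7.
Posterior: Gamma(1.4+7, 17.6+4.36) = Gamma(8.4, 21.96).
The predictive distribution for the next observation is Lomax; its mean is β/(α−1) = 21.96/7.4 = 2.9676.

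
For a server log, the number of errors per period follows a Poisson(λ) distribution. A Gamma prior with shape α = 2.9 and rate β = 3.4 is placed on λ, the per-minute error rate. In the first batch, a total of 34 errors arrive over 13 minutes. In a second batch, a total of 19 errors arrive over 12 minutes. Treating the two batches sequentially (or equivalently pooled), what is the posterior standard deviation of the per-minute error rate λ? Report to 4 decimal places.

0.2633

With a Gamma(shape α, rate β) prior, the Poisson likelihood is conjugate: the posterior is Gamma(α + ΣXᵢ, β + n).
After batch 1: Gamma(α+S, β+n) = Gamma(2.9+34, 3.4+13) = Gamma(36.9, 16.4).
After batch 2: Gamma(α+S, β+n) = Gamma(36.9+19, 16.4+12) = Gamma(55.9, 28.4).
SD = √α/β = √55.9/28.4 = 0.2633.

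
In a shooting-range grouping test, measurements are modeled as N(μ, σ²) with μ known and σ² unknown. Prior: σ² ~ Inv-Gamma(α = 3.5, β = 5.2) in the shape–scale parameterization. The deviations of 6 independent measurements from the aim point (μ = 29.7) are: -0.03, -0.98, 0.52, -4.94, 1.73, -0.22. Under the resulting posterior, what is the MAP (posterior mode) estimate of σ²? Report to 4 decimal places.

2.6051

With known mean μ and an Inverse-Gamma(α, β) prior on σ², the Normal likelihood is conjugate: posterior is Inv-Gamma(α + n/2, β + Σ(xᵢ−μ)²/2).
Σ(xᵢ−μ)² = (-0.03)² + (-0.98)² + (0.52)² + (-4.94)² + (1.73)² + (-0.22)² = 28.6766.
Posterior: Inv-Gamma(3.5 + 6/2, 5.2 + 28.6766/2) = Inv-Gamma(6.50, 19.53830).
Mode = β/(α+1) = 19.53830/7.50 = 2.6051.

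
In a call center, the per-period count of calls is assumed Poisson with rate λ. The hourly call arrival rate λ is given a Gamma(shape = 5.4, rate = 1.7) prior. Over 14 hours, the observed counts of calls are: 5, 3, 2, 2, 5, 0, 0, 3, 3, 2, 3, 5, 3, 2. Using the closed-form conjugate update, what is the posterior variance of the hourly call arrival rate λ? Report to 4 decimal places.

0.1761

With a Gamma(shape α, rate β) prior, the Poisson likelihood is conjugate: the posterior is Gamma(α + ΣXᵢ, β + n).
Sum of counts S = 38 over n = 14 hours.
Posterior: Gamma(α+S, β+n) = Gamma(5.4+38, 1.7+14) = Gamma(43.4, 15.7).
Var = α/β² = 43.4/15.7² = 0.1761.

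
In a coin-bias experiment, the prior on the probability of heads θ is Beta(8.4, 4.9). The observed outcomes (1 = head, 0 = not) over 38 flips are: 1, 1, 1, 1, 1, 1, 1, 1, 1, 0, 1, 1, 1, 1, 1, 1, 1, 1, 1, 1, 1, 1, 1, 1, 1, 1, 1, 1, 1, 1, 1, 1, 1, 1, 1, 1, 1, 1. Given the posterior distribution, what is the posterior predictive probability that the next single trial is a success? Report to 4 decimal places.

The Beta prior is conjugate to a Binomial/Bernoulli likelihood; the update adds successes to α and failures to β.
Posterior: Beta(α+k, β+n−k) = Beta(8.4+37, 4.9+1) = Beta(45.4, 5.9).
For a single future Bernoulli trial, P(success | data) = α/(α+β) = 0.8850.

0.8850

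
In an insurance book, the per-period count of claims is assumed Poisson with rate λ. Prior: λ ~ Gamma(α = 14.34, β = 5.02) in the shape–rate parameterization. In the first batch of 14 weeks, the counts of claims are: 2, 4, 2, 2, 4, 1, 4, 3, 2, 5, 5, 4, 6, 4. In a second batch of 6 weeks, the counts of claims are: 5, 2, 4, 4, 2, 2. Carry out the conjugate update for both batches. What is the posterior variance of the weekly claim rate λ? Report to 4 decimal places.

With a Gamma(shape α, rate β) prior, the Poisson likelihood is conjugate: the posterior is Gamma(α + ΣXᵢ, β + n).
Batch 1: sum of counts S = 48 over n = 14 weeks.
After batch 1: Gamma(α+S, β+n) = Gamma(14.34+48, 5.02+14) = Gamma(62.34, 19.02).
Batch 2: sum of counts S = 19 over n = 6 weeks.
After batch 2: Gamma(α+S, β+n) = Gamma(62.34+19, 19.02+6) = Gamma(81.34, 25.02).
Var = α/β² = 81.34/25.02² = 0.1299.

0.1299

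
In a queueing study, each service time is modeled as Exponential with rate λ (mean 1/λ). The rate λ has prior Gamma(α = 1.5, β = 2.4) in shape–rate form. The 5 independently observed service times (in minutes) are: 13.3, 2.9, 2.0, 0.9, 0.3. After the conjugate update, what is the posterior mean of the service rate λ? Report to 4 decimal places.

With a Gamma(shape α, rate β) prior on the exponential rate λ, the posterior after n observations with total T = Σxᵢ is Gamma(α+n, β+T).
Sum of observations T = 19.4 minutes; n = 5.
Posterior: Gamma(1.5+5, 2.4+19.4) = Gamma(6.5, 21.8).
Posterior mean of λ = α/β = 6.5/21.8 = 0.2982.

0.2982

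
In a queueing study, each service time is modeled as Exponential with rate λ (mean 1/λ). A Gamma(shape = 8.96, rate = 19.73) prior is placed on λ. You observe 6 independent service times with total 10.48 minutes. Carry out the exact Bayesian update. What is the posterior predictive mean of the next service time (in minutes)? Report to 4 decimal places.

With a Gamma(shape α, rate β) prior on the exponential rate λ, the posterior after n observations with total T = Σxᵢ is Gamma(α+n, β+T).
Posterior: Gamma(8.96+6, 19.73+10.48) = Gamma(14.96, 30.21).
The predictive distribution for the next observation is Lomax; its mean is β/(α−1) = 30.21/13.96 = 2.1640.

2.1640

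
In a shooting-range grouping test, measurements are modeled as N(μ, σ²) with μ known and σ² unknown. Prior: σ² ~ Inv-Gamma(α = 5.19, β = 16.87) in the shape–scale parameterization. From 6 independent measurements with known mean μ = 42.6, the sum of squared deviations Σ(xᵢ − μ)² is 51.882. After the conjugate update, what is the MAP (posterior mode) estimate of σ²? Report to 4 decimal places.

4.6584

With known mean μ and an Inverse-Gamma(α, β) prior on σ², the Normal likelihood is conjugate: posterior is Inv-Gamma(α + n/2, β + Σ(xᵢ−μ)²/2).
Posterior: Inv-Gamma(5.19 + 6/2, 16.87 + 51.882/2) = Inv-Gamma(8.19, 42.8110).
Mode = β/(α+1) = 42.8110/9.19 = 4.6584.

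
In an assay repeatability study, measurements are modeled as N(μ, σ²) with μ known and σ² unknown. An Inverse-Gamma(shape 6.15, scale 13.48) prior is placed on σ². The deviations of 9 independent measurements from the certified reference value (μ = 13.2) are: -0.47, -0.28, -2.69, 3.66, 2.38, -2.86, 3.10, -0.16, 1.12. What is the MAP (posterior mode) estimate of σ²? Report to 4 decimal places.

3.1170

With known mean μ and an Inverse-Gamma(α, β) prior on σ², the Normal likelihood is conjugate: posterior is Inv-Gamma(α + n/2, β + Σ(xᵢ−μ)²/2).
Σ(xᵢ−μ)² = (-0.47)² + (-0.28)² + (-2.69)² + (3.66)² + (2.38)² + (-2.86)² + (3.10)² + (-0.16)² + (1.12)² = 45.6650.
Posterior: Inv-Gamma(6.15 + 9/2, 13.48 + 45.6650/2) = Inv-Gamma(10.65, 36.31250).
Mode = β/(α+1) = 36.31250/11.65 = 3.1170.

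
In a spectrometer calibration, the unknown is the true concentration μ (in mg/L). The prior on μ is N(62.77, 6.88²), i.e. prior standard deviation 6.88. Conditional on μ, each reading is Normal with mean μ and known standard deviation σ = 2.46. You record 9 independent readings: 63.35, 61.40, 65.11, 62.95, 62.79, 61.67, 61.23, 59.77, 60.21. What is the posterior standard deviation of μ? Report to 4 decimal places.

0.8142

For Normal data with known variance σ², a Normal(μ₀, σ₀²) prior on μ is conjugate. Posterior precision = 1/σ₀² + n/σ²; posterior mean is the precision-weighted average of μ₀ and x̄.
σ₀² = 6.88² = 47.3344, σ² = 2.46² = 6.0516; σ² + n·σ₀² = 6.0516 + 9·47.3344 = 432.0612.
Posterior precision = 1/σ₀² + n/σ² = 1/47.3344 + 9/6.0516 = (σ² + n·σ₀²)/(σ₀²σ²) = 432.0612/(47.3344·6.0516); posterior variance σₙ² = σ₀²σ²/(σ² + n·σ₀²) = 47.3344·6.0516/432.0612 = 0.662982.
Posterior SD = √σₙ² = √(47.3344·6.0516/432.0612) = 0.8142.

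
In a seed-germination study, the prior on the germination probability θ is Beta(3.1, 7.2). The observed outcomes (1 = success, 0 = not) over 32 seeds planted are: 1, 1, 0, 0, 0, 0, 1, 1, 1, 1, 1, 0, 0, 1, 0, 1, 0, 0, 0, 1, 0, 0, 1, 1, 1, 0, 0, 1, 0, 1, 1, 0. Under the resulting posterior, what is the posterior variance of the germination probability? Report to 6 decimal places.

0.005719

The Beta prior is conjugate to a Binomial/Bernoulli likelihood; the update adds successes to α and failures to β.
Posterior: Beta(α+k, β+n−k) = Beta(3.1+16, 7.2+16) = Beta(19.1, 23.2).
Var = αβ/((α+β)²(α+β+1)) = 19.1·23.2/(42.3²·43.3) = 0.005719.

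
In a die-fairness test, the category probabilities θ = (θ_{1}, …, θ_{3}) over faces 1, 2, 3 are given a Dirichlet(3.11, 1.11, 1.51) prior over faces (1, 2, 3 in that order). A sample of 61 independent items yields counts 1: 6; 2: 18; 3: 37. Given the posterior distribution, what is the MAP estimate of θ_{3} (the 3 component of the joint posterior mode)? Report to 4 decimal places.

0.5886

The Dirichlet prior is conjugate to the Multinomial likelihood: each posterior αⱼ = prior αⱼ + observed count nⱼ.
Posterior concentration: (9.11, 19.11, 38.51), total = 66.73.
Joint mode component: (α_{3}−1)/(Σα−K) = 37.51/63.73 = 0.5886.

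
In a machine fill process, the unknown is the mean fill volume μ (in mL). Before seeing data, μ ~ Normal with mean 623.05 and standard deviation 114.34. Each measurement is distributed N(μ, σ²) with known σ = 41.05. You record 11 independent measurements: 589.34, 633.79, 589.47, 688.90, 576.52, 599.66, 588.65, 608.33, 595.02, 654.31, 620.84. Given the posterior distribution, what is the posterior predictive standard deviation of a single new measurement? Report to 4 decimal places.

42.8546

For Normal data with known variance σ², a Normal(μ₀, σ₀²) prior on μ is conjugate. Posterior precision = 1/σ₀² + n/σ²; posterior mean is the precision-weighted average of μ₀ and x̄.
σ₀² = 114.34² = 13073.6356, σ² = 41.05² = 1685.1025; σ² + n·σ₀² = 1685.1025 + 11·13073.6356 = 145495.0941.
Posterior precision = 1/σ₀² + n/σ² = 1/13073.6356 + 11/1685.1025 = (σ² + n·σ₀²)/(σ₀²σ²) = 145495.0941/(13073.6356·1685.1025); posterior variance σₙ² = σ₀²σ²/(σ² + n·σ₀²) = 13073.6356·1685.1025/145495.0941 = 151.416899.
Predictive variance for one new observation = σₙ² + σ² = 13073.6356·1685.1025/145495.0941 + 1685.1025 = σ²·(σ₀² + 145495.0941)/145495.0941 = 1685.1025·158568.7297/145495.0941 = 1836.519399; SD = √(1685.1025·158568.7297/145495.0941) = 42.8546.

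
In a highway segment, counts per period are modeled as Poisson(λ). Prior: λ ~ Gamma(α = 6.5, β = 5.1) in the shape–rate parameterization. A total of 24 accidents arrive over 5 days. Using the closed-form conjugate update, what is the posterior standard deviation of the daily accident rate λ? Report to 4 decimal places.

0.5468

With a Gamma(shape α, rate β) prior, the Poisson likelihood is conjugate: the posterior is Gamma(α + ΣXᵢ, β + n).
Posterior: Gamma(α+S, β+n) = Gamma(6.5+24, 5.1+5) = Gamma(30.5, 10.1).
SD = √α/β = √30.5/10.1 = 0.5468.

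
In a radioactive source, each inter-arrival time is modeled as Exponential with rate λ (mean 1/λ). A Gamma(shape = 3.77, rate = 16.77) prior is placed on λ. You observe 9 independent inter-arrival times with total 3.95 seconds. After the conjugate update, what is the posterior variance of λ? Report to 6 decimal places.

With a Gamma(shape α, rate β) prior on the exponential rate λ, the posterior after n observations with total T = Σxᵢ is Gamma(α+n, β+T).
Posterior: Gamma(3.77+9, 16.77+3.95) = Gamma(12.77, 20.72).
Var = α/β² = 0.029745.

0.029745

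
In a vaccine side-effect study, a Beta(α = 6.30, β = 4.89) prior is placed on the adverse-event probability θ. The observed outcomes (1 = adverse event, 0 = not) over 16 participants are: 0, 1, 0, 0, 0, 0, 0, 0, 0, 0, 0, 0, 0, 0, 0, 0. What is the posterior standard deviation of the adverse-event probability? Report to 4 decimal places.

0.0835

The Beta prior is conjugate to a Binomial/Bernoulli likelihood; the update adds successes to α and failures to β.
Posterior: Beta(α+k, β+n−k) = Beta(6.30+1, 4.89+15) = Beta(7.30, 19.89).
Var = αβ/((α+β)²(α+β+1)) = 7.30·19.89/(27.19²·28.19) = 0.00696697; SD = √0.00696697 = 0.0835.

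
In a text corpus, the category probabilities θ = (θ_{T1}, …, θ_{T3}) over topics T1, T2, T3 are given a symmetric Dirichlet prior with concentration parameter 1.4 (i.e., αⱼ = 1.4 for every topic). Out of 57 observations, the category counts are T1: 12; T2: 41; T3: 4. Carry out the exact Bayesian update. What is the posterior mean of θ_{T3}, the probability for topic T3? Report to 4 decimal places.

The Dirichlet prior is conjugate to the Multinomial likelihood: each posterior αⱼ = prior αⱼ + observed count nⱼ.
Posterior concentration: (13.4, 42.4, 5.4), total = 61.2.
E[θ_{T3}|data] = α_{T3}/Σα = 5.4/61.2 = 0.0882.

0.0882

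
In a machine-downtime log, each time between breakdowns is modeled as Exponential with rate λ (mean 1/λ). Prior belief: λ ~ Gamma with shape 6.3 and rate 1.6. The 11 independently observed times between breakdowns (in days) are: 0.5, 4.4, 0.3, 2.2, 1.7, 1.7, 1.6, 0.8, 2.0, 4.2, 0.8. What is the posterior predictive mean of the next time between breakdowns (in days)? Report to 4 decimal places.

1.3374

With a Gamma(shape α, rate β) prior on the exponential rate λ, the posterior after n observations with total T = Σxᵢ is Gamma(α+n, β+T).
Sum of observations T = 20.2 days; n = 11.
Posterior: Gamma(6.3+11, 1.6+20.2) = Gamma(17.3, 21.8).
The predictive distribution for the next observation is Lomax; its mean is β/(α−1) = 21.8/16.3 = 1.3374.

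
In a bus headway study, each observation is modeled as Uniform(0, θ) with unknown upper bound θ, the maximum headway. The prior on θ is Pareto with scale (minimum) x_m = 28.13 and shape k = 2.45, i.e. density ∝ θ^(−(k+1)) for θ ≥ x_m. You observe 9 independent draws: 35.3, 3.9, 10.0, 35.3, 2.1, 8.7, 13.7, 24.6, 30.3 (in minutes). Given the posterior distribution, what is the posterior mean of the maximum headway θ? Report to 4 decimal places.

A Pareto(scale x_m, shape k) prior on the upper bound θ of Uniform(0, θ) is conjugate: posterior is Pareto(max(x_m, max xᵢ), k + n).
Sample maximum = 35.3; prior scale x_m = 28.13 → posterior scale = max = 35.30.
Posterior shape = 2.45 + 9 = 11.45.
E[θ|data] = k·x_m/(k−1) = 11.45·35.30/10.45 = 38.6780.

38.6780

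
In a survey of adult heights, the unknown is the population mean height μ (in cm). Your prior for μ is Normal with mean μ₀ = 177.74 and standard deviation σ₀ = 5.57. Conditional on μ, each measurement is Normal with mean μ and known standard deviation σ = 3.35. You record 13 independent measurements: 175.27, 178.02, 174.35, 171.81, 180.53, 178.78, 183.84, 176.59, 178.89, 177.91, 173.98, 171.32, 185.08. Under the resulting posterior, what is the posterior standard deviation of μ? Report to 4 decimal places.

0.9165

For Normal data with known variance σ², a Normal(μ₀, σ₀²) prior on μ is conjugate. Posterior precision = 1/σ₀² + n/σ²; posterior mean is the precision-weighted average of μ₀ and x̄.
σ₀² = 5.57² = 31.0249, σ² = 3.35² = 11.2225; σ² + n·σ₀² = 11.2225 + 13·31.0249 = 414.5462.
Posterior precision = 1/σ₀² + n/σ² = 1/31.0249 + 13/11.2225 = (σ² + n·σ₀²)/(σ₀²σ²) = 414.5462/(31.0249·11.2225); posterior variance σₙ² = σ₀²σ²/(σ² + n·σ₀²) = 31.0249·11.2225/414.5462 = 0.839899.
Posterior SD = √σₙ² = √(31.0249·11.2225/414.5462) = 0.9165.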